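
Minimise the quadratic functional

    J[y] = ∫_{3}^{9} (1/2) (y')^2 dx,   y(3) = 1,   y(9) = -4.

The Lagrangian is L = (1/2) (y')^2.
Compute ∂L/∂y = 0, ∂L/∂y' = y'.
The Euler-Lagrange equation d/dx(∂L/∂y') − ∂L/∂y = 0 reduces to
    y'' = 0.
Its general solution is
    y(x) = A x + B,
with A, B fixed by the endpoint conditions.
Applying the endpoint conditions y(3) = 1 and y(9) = -4: solve A·3 + B = 1 and A·9 + B = -4. Subtracting gives A(9 − 3) = -4 − 1, so A = -5/6, and B = 1 − A·3 = 7/2. Therefore
    y(x) = (-5/6) x + 7/2.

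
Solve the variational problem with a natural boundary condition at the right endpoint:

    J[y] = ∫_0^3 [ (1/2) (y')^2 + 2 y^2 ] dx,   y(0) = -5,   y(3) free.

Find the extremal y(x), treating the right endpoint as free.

The Lagrangian L = (1/2) (y')^2 + 2 y^2 gives
    ∂L/∂y = 4 y,   ∂L/∂y' = y'.
Euler-Lagrange: y'' − 4 y = 0.
With k = 2, the general solution is
    y(x) = A cosh(2 x) + B sinh(2 x).
Fixed left endpoint y(0) = -5 ⇒ A = -5.
The right endpoint x = 3 is free, so the natural (transversality) condition is ∂L/∂y' |_{x=3} = 0, i.e. y'(3) = 0.
Compute y'(x) = A k sinh(k x) + B k cosh(k x), so
    y'(3) = A k sinh(k·3) + B k cosh(k·3) = 0
    ⇒ B = −A tanh(k·3) = 5 tanh(2·3).
Therefore the extremal is
    y(x) = −5 cosh(2 x) + 5 tanh(2·3) sinh(2 x).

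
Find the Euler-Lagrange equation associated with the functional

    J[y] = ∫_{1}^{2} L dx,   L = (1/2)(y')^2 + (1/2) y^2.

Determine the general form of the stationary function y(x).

The Lagrangian is L = (1/2)(y')^2 + (1/2) y^2.
∂L/∂y = y.
∂L/∂y' = y'.
The Euler-Lagrange equation d/dx(∂L/∂y') − ∂L/∂y = 0 becomes:
    y'' - y = 0
General solution: y(x) = A e^x + B e^(-x), where A and B are arbitrary constants fixed by the endpoint conditions.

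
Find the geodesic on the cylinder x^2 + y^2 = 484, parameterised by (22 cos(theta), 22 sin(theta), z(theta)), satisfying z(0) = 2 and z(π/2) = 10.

Parameterise the cylinder of radius R = 22 as
    r(θ) = (22 cos θ, 22 sin θ, z(θ)).
The arc-length element is
    ds = sqrt(484 + (dz/dθ)^2) dθ,
so the Lagrangian is L = sqrt(484 + z'^2).
L depends on z' only, not on z or θ, so ∂L/∂z = 0 and
    ∂L/∂z' = z' / sqrt(484 + z'^2).
The Euler-Lagrange equation gives
    d/dθ( z' / sqrt(484 + z'^2) ) = 0,
so z' is constant. Integrating once:
    z(θ) = a θ + b,
a helix on the cylinder (a straight line when the cylinder is unrolled). The constants a, b are determined by the endpoint conditions.
With endpoint conditions z(0) = 2 and z(π/2) = 10: from z(0) = b we get b = 2, and a·π/2 + 2 = 10 gives a = 16/π, so
    z(θ) = (16/π) θ + 2.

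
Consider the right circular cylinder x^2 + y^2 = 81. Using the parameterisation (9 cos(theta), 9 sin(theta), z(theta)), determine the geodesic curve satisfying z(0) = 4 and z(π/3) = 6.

Parameterise the cylinder of radius R = 9 as
    r(θ) = (9 cos θ, 9 sin θ, z(θ)).
The arc-length element is
    ds = sqrt(81 + (dz/dθ)^2) dθ,
so the Lagrangian is L = sqrt(81 + z'^2).
L depends on z' only, not on z or θ, so ∂L/∂z = 0 and
    ∂L/∂z' = z' / sqrt(81 + z'^2).
The Euler-Lagrange equation gives
    d/dθ( z' / sqrt(81 + z'^2) ) = 0,
so z' is constant. Integrating once:
    z(θ) = a θ + b,
a helix on the cylinder (a straight line when the cylinder is unrolled). The constants a, b are determined by the endpoint conditions.
With endpoint conditions z(0) = 4 and z(π/3) = 6: from z(0) = b we get b = 4, and a·π/3 + 4 = 6 gives a = 6/π, so
    z(θ) = (6/π) θ + 4.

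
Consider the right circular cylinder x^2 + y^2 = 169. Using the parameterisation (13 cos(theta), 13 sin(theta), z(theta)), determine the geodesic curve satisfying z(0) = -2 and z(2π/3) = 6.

Parameterise the cylinder of radius R = 13 as
    r(θ) = (13 cos θ, 13 sin θ, z(θ)).
The arc-length element is
    ds = sqrt(169 + (dz/dθ)^2) dθ,
so the Lagrangian is L = sqrt(169 + z'^2).
L depends on z' only, not on z or θ, so ∂L/∂z = 0 and
    ∂L/∂z' = z' / sqrt(169 + z'^2).
The Euler-Lagrange equation gives
    d/dθ( z' / sqrt(169 + z'^2) ) = 0,
so z' is constant. Integrating once:
    z(θ) = a θ + b,
a helix on the cylinder (a straight line when the cylinder is unrolled). The constants a, b are determined by the endpoint conditions.
With endpoint conditions z(0) = -2 and z(2π/3) = 6: from z(0) = b we get b = -2, and a·2π/3 + -2 = 6 gives a = 12/π, so
    z(θ) = (12/π) θ − 2.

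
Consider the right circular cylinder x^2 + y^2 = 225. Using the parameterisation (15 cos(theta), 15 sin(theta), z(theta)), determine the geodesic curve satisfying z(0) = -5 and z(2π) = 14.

Parameterise the cylinder of radius R = 15 as
    r(θ) = (15 cos θ, 15 sin θ, z(θ)).
The arc-length element is
    ds = sqrt(225 + (dz/dθ)^2) dθ,
so the Lagrangian is L = sqrt(225 + z'^2).
L depends on z' only, not on z or θ, so ∂L/∂z = 0 and
    ∂L/∂z' = z' / sqrt(225 + z'^2).
The Euler-Lagrange equation gives
    d/dθ( z' / sqrt(225 + z'^2) ) = 0,
so z' is constant. Integrating once:
    z(θ) = a θ + b,
a helix on the cylinder (a straight line when the cylinder is unrolled). The constants a, b are determined by the endpoint conditions.
With endpoint conditions z(0) = -5 and z(2π) = 14: from z(0) = b we get b = -5, and a·2π + -5 = 14 gives a = 19/(2π), so
    z(θ) = (19/(2π)) θ − 5.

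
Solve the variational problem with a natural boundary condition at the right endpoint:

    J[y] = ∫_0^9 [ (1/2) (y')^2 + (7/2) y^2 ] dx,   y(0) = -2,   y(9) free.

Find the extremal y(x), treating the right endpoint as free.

The Lagrangian L = (1/2) (y')^2 + (7/2) y^2 gives
    ∂L/∂y = 7 y,   ∂L/∂y' = y'.
Euler-Lagrange: y'' − 7 y = 0.
With k = sqrt(7), the general solution is
    y(x) = A cosh(sqrt(7) x) + B sinh(sqrt(7) x).
Fixed left endpoint y(0) = -2 ⇒ A = -2.
The right endpoint x = 9 is free, so the natural (transversality) condition is ∂L/∂y' |_{x=9} = 0, i.e. y'(9) = 0.
Compute y'(x) = A k sinh(k x) + B k cosh(k x), so
    y'(9) = A k sinh(k·9) + B k cosh(k·9) = 0
    ⇒ B = −A tanh(k·9) = 2 tanh(sqrt(7)·9).
Therefore the extremal is
    y(x) = −2 cosh(sqrt(7) x) + 2 tanh(sqrt(7)·9) sinh(sqrt(7) x).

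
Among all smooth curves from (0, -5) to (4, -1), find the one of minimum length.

Arc-length functional: J[y] = ∫ sqrt(1 + (y')^2) dx.
Lagrangian L = sqrt(1 + (y')^2) has no explicit y dependence, so ∂L/∂y = 0 and the Euler-Lagrange equation gives
    d/dx( y' / sqrt(1 + (y')^2) ) = 0  ⇒  y' / sqrt(1 + (y')^2) = const.
Hence y' is constant, so y(x) is affine.
Fitting the endpoints (0, -5) and (4, -1):
    slope m = ((-1) − (-5)) / (4 − 0) = 1,
    intercept c = (-5) − m·0 = -5.
Extremal: y(x) = x - 5.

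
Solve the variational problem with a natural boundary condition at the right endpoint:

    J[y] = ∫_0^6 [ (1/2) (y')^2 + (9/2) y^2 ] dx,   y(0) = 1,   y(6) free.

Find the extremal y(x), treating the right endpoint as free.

The Lagrangian L = (1/2) (y')^2 + (9/2) y^2 gives
    ∂L/∂y = 9 y,   ∂L/∂y' = y'.
Euler-Lagrange: y'' − 9 y = 0.
With k = 3, the general solution is
    y(x) = A cosh(3 x) + B sinh(3 x).
Fixed left endpoint y(0) = 1 ⇒ A = 1.
The right endpoint x = 6 is free, so the natural (transversality) condition is ∂L/∂y' |_{x=6} = 0, i.e. y'(6) = 0.
Compute y'(x) = A k sinh(k x) + B k cosh(k x), so
    y'(6) = A k sinh(k·6) + B k cosh(k·6) = 0
    ⇒ B = −A tanh(k·6) = − tanh(3·6).
Therefore the extremal is
    y(x) = cosh(3 x) − tanh(3·6) sinh(3 x).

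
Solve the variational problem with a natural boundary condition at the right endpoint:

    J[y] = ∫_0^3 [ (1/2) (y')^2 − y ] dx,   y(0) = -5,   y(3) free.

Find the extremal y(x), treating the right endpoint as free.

The Lagrangian L = (1/2) (y')^2 − y gives
    ∂L/∂y = −1,   ∂L/∂y' = y'.
Euler-Lagrange: d/dx(y') − (−1) = 0, i.e. y'' + 1 = 0, so
    y(x) = −(1/2) x^2 + C1 x + C2.
Fixed left endpoint y(0) = -5 ⇒ C2 = -5.
The right endpoint x = 3 is free, so the natural (transversality) condition is ∂L/∂y' |_{x=3} = 0, i.e. y'(3) = 0.
Compute y'(x) = −1 x + C1, so y'(3) = −3 + C1 = 0 ⇒ C1 = 3.
Therefore the extremal is
    y(x) = −x^2/2 + 3 x − 5.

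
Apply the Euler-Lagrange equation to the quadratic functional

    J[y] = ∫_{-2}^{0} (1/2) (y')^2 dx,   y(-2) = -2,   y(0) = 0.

The Lagrangian is L = (1/2) (y')^2.
Compute ∂L/∂y = 0, ∂L/∂y' = y'.
The Euler-Lagrange equation d/dx(∂L/∂y') − ∂L/∂y = 0 reduces to
    y'' = 0.
Its general solution is
    y(x) = A x + B,
with A, B fixed by the endpoint conditions.
Applying the endpoint conditions y(-2) = -2 and y(0) = 0: solve A·-2 + B = -2 and A·0 + B = 0. Subtracting gives A(0 − -2) = 0 − -2, so A = 1, and B = -2 − A·-2 = 0. Therefore
    y(x) = x.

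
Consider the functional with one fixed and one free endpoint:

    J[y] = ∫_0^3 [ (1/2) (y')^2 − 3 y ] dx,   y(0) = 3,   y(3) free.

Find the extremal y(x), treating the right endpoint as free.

The Lagrangian L = (1/2) (y')^2 − 3 y gives
    ∂L/∂y = −3,   ∂L/∂y' = y'.
Euler-Lagrange: d/dx(y') − (−3) = 0, i.e. y'' + 3 = 0, so
    y(x) = −(3/2) x^2 + C1 x + C2.
Fixed left endpoint y(0) = 3 ⇒ C2 = 3.
The right endpoint x = 3 is free, so the natural (transversality) condition is ∂L/∂y' |_{x=3} = 0, i.e. y'(3) = 0.
Compute y'(x) = −3 x + C1, so y'(3) = −9 + C1 = 0 ⇒ C1 = 9.
Therefore the extremal is
    y(x) = −(3/2) x^2 + 9 x + 3.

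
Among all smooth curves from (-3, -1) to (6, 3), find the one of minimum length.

Arc-length functional: J[y] = ∫ sqrt(1 + (y')^2) dx.
Lagrangian L = sqrt(1 + (y')^2) has no explicit y dependence, so ∂L/∂y = 0 and the Euler-Lagrange equation gives
    d/dx( y' / sqrt(1 + (y')^2) ) = 0  ⇒  y' / sqrt(1 + (y')^2) = const.
Hence y' is constant, so y(x) is affine.
Fitting the endpoints (-3, -1) and (6, 3):
    slope m = (3 − (-1)) / (6 − (-3)) = 4/9,
    intercept c = (-1) − m·(-3) = 1/3.
Extremal: y(x) = (4/9) x + 1/3.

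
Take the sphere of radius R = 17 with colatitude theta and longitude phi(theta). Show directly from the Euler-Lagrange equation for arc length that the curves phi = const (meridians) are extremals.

On the sphere of radius R = 17 with spherical coordinates (θ, φ), the induced metric is
    ds^2 = 289(dθ^2 + sin^2(θ) dφ^2).
Using θ as the parameter, the arc-length functional becomes
    J[φ] = ∫ 17 sqrt(1 + sin^2(θ) (dφ/dθ)^2) dθ.
So L = 17 sqrt(1 + sin^2(θ) φ'^2). Compute
    ∂L/∂φ = 0  (L has no explicit φ dependence),
    ∂L/∂φ' = 17 sin^2(θ) φ' / sqrt(1 + sin^2(θ) φ'^2).
For the candidate φ(θ) = c (constant), φ' = 0, so ∂L/∂φ' evaluated along the candidate vanishes, and ∂L/∂φ is identically zero. Hence
    d/dθ(∂L/∂φ') − ∂L/∂φ = 0
is satisfied. Therefore meridians φ = const are extremals of arc length — they are geodesics on the sphere.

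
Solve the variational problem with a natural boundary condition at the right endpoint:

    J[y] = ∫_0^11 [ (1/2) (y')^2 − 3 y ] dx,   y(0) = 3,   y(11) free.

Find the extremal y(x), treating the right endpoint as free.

The Lagrangian L = (1/2) (y')^2 − 3 y gives
    ∂L/∂y = −3,   ∂L/∂y' = y'.
Euler-Lagrange: d/dx(y') − (−3) = 0, i.e. y'' + 3 = 0, so
    y(x) = −(3/2) x^2 + C1 x + C2.
Fixed left endpoint y(0) = 3 ⇒ C2 = 3.
The right endpoint x = 11 is free, so the natural (transversality) condition is ∂L/∂y' |_{x=11} = 0, i.e. y'(11) = 0.
Compute y'(x) = −3 x + C1, so y'(11) = −33 + C1 = 0 ⇒ C1 = 33.
Therefore the extremal is
    y(x) = −(3/2) x^2 + 33 x + 3.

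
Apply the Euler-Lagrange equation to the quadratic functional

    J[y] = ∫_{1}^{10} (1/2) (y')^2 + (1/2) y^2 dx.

The Lagrangian is L = (1/2) (y')^2 + (1/2) y^2.
Compute ∂L/∂y = y, ∂L/∂y' = y'.
The Euler-Lagrange equation d/dx(∂L/∂y') − ∂L/∂y = 0 reduces to
    y'' − y = 0.
Its general solution is
    y(x) = A e^x + B e^(−x),
with A, B fixed by the endpoint conditions.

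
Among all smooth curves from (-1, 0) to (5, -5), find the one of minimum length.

Arc-length functional: J[y] = ∫ sqrt(1 + (y')^2) dx.
Lagrangian L = sqrt(1 + (y')^2) has no explicit y dependence, so ∂L/∂y = 0 and the Euler-Lagrange equation gives
    d/dx( y' / sqrt(1 + (y')^2) ) = 0  ⇒  y' / sqrt(1 + (y')^2) = const.
Hence y' is constant, so y(x) is affine.
Fitting the endpoints (-1, 0) and (5, -5):
    slope m = ((-5) − 0) / (5 − (-1)) = -5/6,
    intercept c = 0 − m·(-1) = -5/6.
Extremal: y(x) = (-5/6) x - 5/6.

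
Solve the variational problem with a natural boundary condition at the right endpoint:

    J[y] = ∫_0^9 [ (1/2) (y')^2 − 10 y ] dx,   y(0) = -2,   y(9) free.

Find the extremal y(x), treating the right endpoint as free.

The Lagrangian L = (1/2) (y')^2 − 10 y gives
    ∂L/∂y = −10,   ∂L/∂y' = y'.
Euler-Lagrange: d/dx(y') − (−10) = 0, i.e. y'' + 10 = 0, so
    y(x) = −(10/2) x^2 + C1 x + C2.
Fixed left endpoint y(0) = -2 ⇒ C2 = -2.
The right endpoint x = 9 is free, so the natural (transversality) condition is ∂L/∂y' |_{x=9} = 0, i.e. y'(9) = 0.
Compute y'(x) = −10 x + C1, so y'(9) = −90 + C1 = 0 ⇒ C1 = 90.
Therefore the extremal is
    y(x) = −5 x^2 + 90 x − 2.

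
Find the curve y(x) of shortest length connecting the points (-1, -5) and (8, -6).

Arc-length functional: J[y] = ∫ sqrt(1 + (y')^2) dx.
Lagrangian L = sqrt(1 + (y')^2) has no explicit y dependence, so ∂L/∂y = 0 and the Euler-Lagrange equation gives
    d/dx( y' / sqrt(1 + (y')^2) ) = 0  ⇒  y' / sqrt(1 + (y')^2) = const.
Hence y' is constant, so y(x) is affine.
Fitting the endpoints (-1, -5) and (8, -6):
    slope m = ((-6) − (-5)) / (8 − (-1)) = -1/9,
    intercept c = (-5) − m·(-1) = -46/9.
Extremal: y(x) = (-1/9) x - 46/9.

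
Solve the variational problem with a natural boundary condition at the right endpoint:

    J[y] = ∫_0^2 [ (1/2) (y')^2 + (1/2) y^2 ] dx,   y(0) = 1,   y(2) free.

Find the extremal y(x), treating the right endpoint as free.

The Lagrangian L = (1/2) (y')^2 + (1/2) y^2 gives
    ∂L/∂y = 1 y,   ∂L/∂y' = y'.
Euler-Lagrange: y'' − y = 0.
With k = 1, the general solution is
    y(x) = A cosh(x) + B sinh(x).
Fixed left endpoint y(0) = 1 ⇒ A = 1.
The right endpoint x = 2 is free, so the natural (transversality) condition is ∂L/∂y' |_{x=2} = 0, i.e. y'(2) = 0.
Compute y'(x) = A k sinh(k x) + B k cosh(k x), so
    y'(2) = A k sinh(k·2) + B k cosh(k·2) = 0
    ⇒ B = −A tanh(k·2) = − tanh(1·2).
Therefore the extremal is
    y(x) = cosh(1 x) − tanh(1·2) sinh(1 x).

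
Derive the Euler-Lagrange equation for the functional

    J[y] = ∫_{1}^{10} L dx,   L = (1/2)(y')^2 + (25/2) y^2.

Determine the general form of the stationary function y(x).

The Lagrangian is L = (1/2)(y')^2 + (25/2) y^2.
∂L/∂y = 25y.
∂L/∂y' = y'.
The Euler-Lagrange equation d/dx(∂L/∂y') − ∂L/∂y = 0 becomes:
    y'' - 25 y = 0
General solution: y(x) = A e^(5x) + B e^(-5x), where A and B are arbitrary constants fixed by the endpoint conditions.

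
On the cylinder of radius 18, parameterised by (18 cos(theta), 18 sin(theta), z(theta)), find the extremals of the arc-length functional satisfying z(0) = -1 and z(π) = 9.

Parameterise the cylinder of radius R = 18 as
    r(θ) = (18 cos θ, 18 sin θ, z(θ)).
The arc-length element is
    ds = sqrt(324 + (dz/dθ)^2) dθ,
so the Lagrangian is L = sqrt(324 + z'^2).
L depends on z' only, not on z or θ, so ∂L/∂z = 0 and
    ∂L/∂z' = z' / sqrt(324 + z'^2).
The Euler-Lagrange equation gives
    d/dθ( z' / sqrt(324 + z'^2) ) = 0,
so z' is constant. Integrating once:
    z(θ) = a θ + b,
a helix on the cylinder (a straight line when the cylinder is unrolled). The constants a, b are determined by the endpoint conditions.
With endpoint conditions z(0) = -1 and z(π) = 9: from z(0) = b we get b = -1, and a·π + -1 = 9 gives a = 10/π, so
    z(θ) = (10/π) θ − 1.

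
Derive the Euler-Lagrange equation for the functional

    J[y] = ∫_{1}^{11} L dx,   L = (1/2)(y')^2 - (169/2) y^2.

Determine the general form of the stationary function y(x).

The Lagrangian is L = (1/2)(y')^2 - (169/2) y^2.
∂L/∂y = -169y.
∂L/∂y' = y'.
The Euler-Lagrange equation d/dx(∂L/∂y') − ∂L/∂y = 0 becomes:
    y'' + 169 y = 0
General solution: y(x) = A sin(13x) + B cos(13x), where A and B are arbitrary constants fixed by the endpoint conditions.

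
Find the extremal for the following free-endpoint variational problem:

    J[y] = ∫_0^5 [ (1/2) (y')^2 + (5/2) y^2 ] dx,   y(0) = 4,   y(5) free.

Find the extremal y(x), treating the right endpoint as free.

The Lagrangian L = (1/2) (y')^2 + (5/2) y^2 gives
    ∂L/∂y = 5 y,   ∂L/∂y' = y'.
Euler-Lagrange: y'' − 5 y = 0.
With k = sqrt(5), the general solution is
    y(x) = A cosh(sqrt(5) x) + B sinh(sqrt(5) x).
Fixed left endpoint y(0) = 4 ⇒ A = 4.
The right endpoint x = 5 is free, so the natural (transversality) condition is ∂L/∂y' |_{x=5} = 0, i.e. y'(5) = 0.
Compute y'(x) = A k sinh(k x) + B k cosh(k x), so
    y'(5) = A k sinh(k·5) + B k cosh(k·5) = 0
    ⇒ B = −A tanh(k·5) = − 4 tanh(sqrt(5)·5).
Therefore the extremal is
    y(x) = 4 cosh(sqrt(5) x) − 4 tanh(sqrt(5)·5) sinh(sqrt(5) x).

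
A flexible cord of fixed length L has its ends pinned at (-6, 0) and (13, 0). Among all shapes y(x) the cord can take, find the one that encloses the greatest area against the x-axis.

Set up the augmented Lagrangian using a multiplier λ for the length constraint:
    F(y, y') = y − λ sqrt(1 + y'^2).
F has no explicit x dependence, so the Beltrami identity yields a first integral
    F − y' ∂F/∂y' = C.
Compute ∂F/∂y' = −λ y' / sqrt(1 + y'^2). Then
    y − λ sqrt(1 + y'^2) + λ y'^2 / sqrt(1 + y'^2) = C
    ⇒  y − λ / sqrt(1 + y'^2) = C.
Solving for y' and integrating gives
    (x − a)^2 + (y − b)^2 = λ^2,
a circular arc of radius λ. The constants a, b are determined by the endpoint conditions y(-6) = y(13) = 0, and λ is fixed implicitly by the length constraint
    ∫_{-6}^{13} sqrt(1 + y'^2) dx = L.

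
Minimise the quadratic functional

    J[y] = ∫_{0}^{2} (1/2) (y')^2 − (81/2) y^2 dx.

The Lagrangian is L = (1/2) (y')^2 − (81/2) y^2.
Compute ∂L/∂y = -81y, ∂L/∂y' = y'.
The Euler-Lagrange equation d/dx(∂L/∂y') − ∂L/∂y = 0 reduces to
    y'' + 81 y = 0.
Its general solution is
    y(x) = A sin(9x) + B cos(9x),
with A, B fixed by the endpoint conditions.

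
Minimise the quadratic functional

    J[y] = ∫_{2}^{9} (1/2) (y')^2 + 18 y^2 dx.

The Lagrangian is L = (1/2) (y')^2 + 18 y^2.
Compute ∂L/∂y = 36y, ∂L/∂y' = y'.
The Euler-Lagrange equation d/dx(∂L/∂y') − ∂L/∂y = 0 reduces to
    y'' − 36 y = 0.
Its general solution is
    y(x) = A e^(6x) + B e^(−6x),
with A, B fixed by the endpoint conditions.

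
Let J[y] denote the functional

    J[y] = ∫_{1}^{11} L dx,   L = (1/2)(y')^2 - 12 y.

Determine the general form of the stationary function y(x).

The Lagrangian is L = (1/2)(y')^2 - 12 y.
∂L/∂y = -12.
∂L/∂y' = y'.
The Euler-Lagrange equation d/dx(∂L/∂y') − ∂L/∂y = 0 becomes:
    y'' + 12 = 0
General solution: y(x) = -6 x^2 + A x + B, where A and B are arbitrary constants fixed by the endpoint conditions.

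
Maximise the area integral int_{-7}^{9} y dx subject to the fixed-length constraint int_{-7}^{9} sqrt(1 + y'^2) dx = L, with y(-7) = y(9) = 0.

Set up the augmented Lagrangian using a multiplier λ for the length constraint:
    F(y, y') = y − λ sqrt(1 + y'^2).
F has no explicit x dependence, so the Beltrami identity yields a first integral
    F − y' ∂F/∂y' = C.
Compute ∂F/∂y' = −λ y' / sqrt(1 + y'^2). Then
    y − λ sqrt(1 + y'^2) + λ y'^2 / sqrt(1 + y'^2) = C
    ⇒  y − λ / sqrt(1 + y'^2) = C.
Solving for y' and integrating gives
    (x − a)^2 + (y − b)^2 = λ^2,
a circular arc of radius λ. The constants a, b are determined by the endpoint conditions y(-7) = y(9) = 0, and λ is fixed implicitly by the length constraint
    ∫_{-7}^{9} sqrt(1 + y'^2) dx = L.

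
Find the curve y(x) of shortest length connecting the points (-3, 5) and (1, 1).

Arc-length functional: J[y] = ∫ sqrt(1 + (y')^2) dx.
Lagrangian L = sqrt(1 + (y')^2) has no explicit y dependence, so ∂L/∂y = 0 and the Euler-Lagrange equation gives
    d/dx( y' / sqrt(1 + (y')^2) ) = 0  ⇒  y' / sqrt(1 + (y')^2) = const.
Hence y' is constant, so y(x) is affine.
Fitting the endpoints (-3, 5) and (1, 1):
    slope m = (1 − 5) / (1 − (-3)) = -1,
    intercept c = 5 − m·(-3) = 2.
Extremal: y(x) = -x + 2.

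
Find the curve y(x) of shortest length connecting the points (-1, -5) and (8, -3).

Arc-length functional: J[y] = ∫ sqrt(1 + (y')^2) dx.
Lagrangian L = sqrt(1 + (y')^2) has no explicit y dependence, so ∂L/∂y = 0 and the Euler-Lagrange equation gives
    d/dx( y' / sqrt(1 + (y')^2) ) = 0  ⇒  y' / sqrt(1 + (y')^2) = const.
Hence y' is constant, so y(x) is affine.
Fitting the endpoints (-1, -5) and (8, -3):
    slope m = ((-3) − (-5)) / (8 − (-1)) = 2/9,
    intercept c = (-5) − m·(-1) = -43/9.
Extremal: y(x) = (2/9) x - 43/9.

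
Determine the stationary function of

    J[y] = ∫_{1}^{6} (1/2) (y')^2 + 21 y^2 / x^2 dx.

The Lagrangian is L = (1/2) (y')^2 + 21 y^2 / x^2.
Compute ∂L/∂y = 42y/x^2, ∂L/∂y' = y'.
The Euler-Lagrange equation d/dx(∂L/∂y') − ∂L/∂y = 0 reduces to
    y'' − 42/x^2 · y = 0  (x > 0).
Its general solution is
    y(x) = A x^7 + B x^(-6),
with A, B fixed by the endpoint conditions.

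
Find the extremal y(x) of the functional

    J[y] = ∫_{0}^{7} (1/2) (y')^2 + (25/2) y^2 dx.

The Lagrangian is L = (1/2) (y')^2 + (25/2) y^2.
Compute ∂L/∂y = 25y, ∂L/∂y' = y'.
The Euler-Lagrange equation d/dx(∂L/∂y') − ∂L/∂y = 0 reduces to
    y'' − 25 y = 0.
Its general solution is
    y(x) = A e^(5x) + B e^(−5x),
with A, B fixed by the endpoint conditions.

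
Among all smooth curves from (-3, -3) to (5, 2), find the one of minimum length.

Arc-length functional: J[y] = ∫ sqrt(1 + (y')^2) dx.
Lagrangian L = sqrt(1 + (y')^2) has no explicit y dependence, so ∂L/∂y = 0 and the Euler-Lagrange equation gives
    d/dx( y' / sqrt(1 + (y')^2) ) = 0  ⇒  y' / sqrt(1 + (y')^2) = const.
Hence y' is constant, so y(x) is affine.
Fitting the endpoints (-3, -3) and (5, 2):
    slope m = (2 − (-3)) / (5 − (-3)) = 5/8,
    intercept c = (-3) − m·(-3) = -9/8.
Extremal: y(x) = (5/8) x - 9/8.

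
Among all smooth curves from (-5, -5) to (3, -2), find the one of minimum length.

Arc-length functional: J[y] = ∫ sqrt(1 + (y')^2) dx.
Lagrangian L = sqrt(1 + (y')^2) has no explicit y dependence, so ∂L/∂y = 0 and the Euler-Lagrange equation gives
    d/dx( y' / sqrt(1 + (y')^2) ) = 0  ⇒  y' / sqrt(1 + (y')^2) = const.
Hence y' is constant, so y(x) is affine.
Fitting the endpoints (-5, -5) and (3, -2):
    slope m = ((-2) − (-5)) / (3 − (-5)) = 3/8,
    intercept c = (-5) − m·(-5) = -25/8.
Extremal: y(x) = (3/8) x - 25/8.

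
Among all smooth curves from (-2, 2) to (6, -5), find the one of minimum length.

Arc-length functional: J[y] = ∫ sqrt(1 + (y')^2) dx.
Lagrangian L = sqrt(1 + (y')^2) has no explicit y dependence, so ∂L/∂y = 0 and the Euler-Lagrange equation gives
    d/dx( y' / sqrt(1 + (y')^2) ) = 0  ⇒  y' / sqrt(1 + (y')^2) = const.
Hence y' is constant, so y(x) is affine.
Fitting the endpoints (-2, 2) and (6, -5):
    slope m = ((-5) − 2) / (6 − (-2)) = -7/8,
    intercept c = 2 − m·(-2) = 1/4.
Extremal: y(x) = (-7/8) x + 1/4.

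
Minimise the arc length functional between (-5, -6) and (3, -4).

Arc-length functional: J[y] = ∫ sqrt(1 + (y')^2) dx.
Lagrangian L = sqrt(1 + (y')^2) has no explicit y dependence, so ∂L/∂y = 0 and the Euler-Lagrange equation gives
    d/dx( y' / sqrt(1 + (y')^2) ) = 0  ⇒  y' / sqrt(1 + (y')^2) = const.
Hence y' is constant, so y(x) is affine.
Fitting the endpoints (-5, -6) and (3, -4):
    slope m = ((-4) − (-6)) / (3 − (-5)) = 1/4,
    intercept c = (-6) − m·(-5) = -19/4.
Extremal: y(x) = (1/4) x - 19/4.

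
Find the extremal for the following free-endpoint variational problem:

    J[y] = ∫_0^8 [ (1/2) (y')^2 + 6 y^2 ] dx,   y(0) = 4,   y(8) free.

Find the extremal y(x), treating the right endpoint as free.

The Lagrangian L = (1/2) (y')^2 + 6 y^2 gives
    ∂L/∂y = 12 y,   ∂L/∂y' = y'.
Euler-Lagrange: y'' − 12 y = 0.
With k = sqrt(12), the general solution is
    y(x) = A cosh(sqrt(12) x) + B sinh(sqrt(12) x).
Fixed left endpoint y(0) = 4 ⇒ A = 4.
The right endpoint x = 8 is free, so the natural (transversality) condition is ∂L/∂y' |_{x=8} = 0, i.e. y'(8) = 0.
Compute y'(x) = A k sinh(k x) + B k cosh(k x), so
    y'(8) = A k sinh(k·8) + B k cosh(k·8) = 0
    ⇒ B = −A tanh(k·8) = − 4 tanh(sqrt(12)·8).
Therefore the extremal is
    y(x) = 4 cosh(sqrt(12) x) − 4 tanh(sqrt(12)·8) sinh(sqrt(12) x).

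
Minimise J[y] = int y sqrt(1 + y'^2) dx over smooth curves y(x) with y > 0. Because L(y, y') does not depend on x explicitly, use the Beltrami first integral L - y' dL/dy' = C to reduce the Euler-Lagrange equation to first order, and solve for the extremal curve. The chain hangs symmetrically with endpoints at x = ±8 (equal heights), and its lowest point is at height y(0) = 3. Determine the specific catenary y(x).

The Lagrangian L(y, y') = y sqrt(1 + y'^2) has no explicit x dependence, so the Beltrami identity applies:
    L − y' ∂L/∂y' = C.
Compute ∂L/∂y' = y · y' / sqrt(1 + y'^2). Then
    L − y' ∂L/∂y'
    = y sqrt(1 + y'^2) − y · y'^2 / sqrt(1 + y'^2)
    = y (1 + y'^2 − y'^2) / sqrt(1 + y'^2)
    = y / sqrt(1 + y'^2) = C.
Squaring gives y^2 = C^2 (1 + y'^2), i.e.
    y'^2 = y^2 / C^2 − 1.
Separating variables,
    dy / sqrt(y^2 − C^2) = dx / C,
and integrating gives arccosh(y / C) = (x − a)/C, so
    y(x) = C cosh((x − a)/C),
the catenary. The constants C and a are fixed by the two endpoint conditions (and, for the hanging-chain problem, the length constraint selects C).
Now fit the given data. The endpoints x = ±8 are symmetric at equal height, so the catenary is even about its minimum: a = 0 and y(x) = C cosh(x/C). The lowest point is y(0) = C cosh(0) = C, and we are told y(0) = 3, so C = 3. Therefore
    y(x) = 3 cosh(x/3),
and at the endpoints
    y(±8) = 3 cosh(8/3).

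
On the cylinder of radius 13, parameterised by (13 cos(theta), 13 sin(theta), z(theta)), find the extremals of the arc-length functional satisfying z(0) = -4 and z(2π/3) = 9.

Parameterise the cylinder of radius R = 13 as
    r(θ) = (13 cos θ, 13 sin θ, z(θ)).
The arc-length element is
    ds = sqrt(169 + (dz/dθ)^2) dθ,
so the Lagrangian is L = sqrt(169 + z'^2).
L depends on z' only, not on z or θ, so ∂L/∂z = 0 and
    ∂L/∂z' = z' / sqrt(169 + z'^2).
The Euler-Lagrange equation gives
    d/dθ( z' / sqrt(169 + z'^2) ) = 0,
so z' is constant. Integrating once:
    z(θ) = a θ + b,
a helix on the cylinder (a straight line when the cylinder is unrolled). The constants a, b are determined by the endpoint conditions.
With endpoint conditions z(0) = -4 and z(2π/3) = 9: from z(0) = b we get b = -4, and a·2π/3 + -4 = 9 gives a = 39/(2π), so
    z(θ) = (39/(2π)) θ − 4.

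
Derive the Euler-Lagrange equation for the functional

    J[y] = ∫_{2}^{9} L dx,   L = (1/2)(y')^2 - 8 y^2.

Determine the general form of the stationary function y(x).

The Lagrangian is L = (1/2)(y')^2 - 8 y^2.
∂L/∂y = -16y.
∂L/∂y' = y'.
The Euler-Lagrange equation d/dx(∂L/∂y') − ∂L/∂y = 0 becomes:
    y'' + 16 y = 0
General solution: y(x) = A sin(4x) + B cos(4x), where A and B are arbitrary constants fixed by the endpoint conditions.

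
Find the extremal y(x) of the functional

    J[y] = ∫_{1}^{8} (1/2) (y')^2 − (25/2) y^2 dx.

The Lagrangian is L = (1/2) (y')^2 − (25/2) y^2.
Compute ∂L/∂y = -25y, ∂L/∂y' = y'.
The Euler-Lagrange equation d/dx(∂L/∂y') − ∂L/∂y = 0 reduces to
    y'' + 25 y = 0.
Its general solution is
    y(x) = A sin(5x) + B cos(5x),
with A, B fixed by the endpoint conditions.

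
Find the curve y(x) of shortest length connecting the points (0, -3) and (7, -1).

Arc-length functional: J[y] = ∫ sqrt(1 + (y')^2) dx.
Lagrangian L = sqrt(1 + (y')^2) has no explicit y dependence, so ∂L/∂y = 0 and the Euler-Lagrange equation gives
    d/dx( y' / sqrt(1 + (y')^2) ) = 0  ⇒  y' / sqrt(1 + (y')^2) = const.
Hence y' is constant, so y(x) is affine.
Fitting the endpoints (0, -3) and (7, -1):
    slope m = ((-1) − (-3)) / (7 − 0) = 2/7,
    intercept c = (-3) − m·0 = -3.
Extremal: y(x) = (2/7) x - 3.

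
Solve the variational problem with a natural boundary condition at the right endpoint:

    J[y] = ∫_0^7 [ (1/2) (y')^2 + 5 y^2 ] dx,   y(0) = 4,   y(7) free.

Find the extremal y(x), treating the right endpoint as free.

The Lagrangian L = (1/2) (y')^2 + 5 y^2 gives
    ∂L/∂y = 10 y,   ∂L/∂y' = y'.
Euler-Lagrange: y'' − 10 y = 0.
With k = sqrt(10), the general solution is
    y(x) = A cosh(sqrt(10) x) + B sinh(sqrt(10) x).
Fixed left endpoint y(0) = 4 ⇒ A = 4.
The right endpoint x = 7 is free, so the natural (transversality) condition is ∂L/∂y' |_{x=7} = 0, i.e. y'(7) = 0.
Compute y'(x) = A k sinh(k x) + B k cosh(k x), so
    y'(7) = A k sinh(k·7) + B k cosh(k·7) = 0
    ⇒ B = −A tanh(k·7) = − 4 tanh(sqrt(10)·7).
Therefore the extremal is
    y(x) = 4 cosh(sqrt(10) x) − 4 tanh(sqrt(10)·7) sinh(sqrt(10) x).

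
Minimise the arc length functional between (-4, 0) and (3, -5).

Arc-length functional: J[y] = ∫ sqrt(1 + (y')^2) dx.
Lagrangian L = sqrt(1 + (y')^2) has no explicit y dependence, so ∂L/∂y = 0 and the Euler-Lagrange equation gives
    d/dx( y' / sqrt(1 + (y')^2) ) = 0  ⇒  y' / sqrt(1 + (y')^2) = const.
Hence y' is constant, so y(x) is affine.
Fitting the endpoints (-4, 0) and (3, -5):
    slope m = ((-5) − 0) / (3 − (-4)) = -5/7,
    intercept c = 0 − m·(-4) = -20/7.
Extremal: y(x) = (-5/7) x - 20/7.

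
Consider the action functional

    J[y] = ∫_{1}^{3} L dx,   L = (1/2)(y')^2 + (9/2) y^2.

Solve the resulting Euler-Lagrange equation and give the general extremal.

The Lagrangian is L = (1/2)(y')^2 + (9/2) y^2.
∂L/∂y = 9y.
∂L/∂y' = y'.
The Euler-Lagrange equation d/dx(∂L/∂y') − ∂L/∂y = 0 becomes:
    y'' - 9 y = 0
General solution: y(x) = A e^(3x) + B e^(-3x), where A and B are arbitrary constants fixed by the endpoint conditions.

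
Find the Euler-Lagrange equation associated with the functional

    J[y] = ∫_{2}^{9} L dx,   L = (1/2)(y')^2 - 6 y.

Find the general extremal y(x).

The Lagrangian is L = (1/2)(y')^2 - 6 y.
∂L/∂y = -6.
∂L/∂y' = y'.
The Euler-Lagrange equation d/dx(∂L/∂y') − ∂L/∂y = 0 becomes:
    y'' + 6 = 0
General solution: y(x) = -3 x^2 + A x + B, where A and B are arbitrary constants fixed by the endpoint conditions.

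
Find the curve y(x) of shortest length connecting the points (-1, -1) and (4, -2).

Arc-length functional: J[y] = ∫ sqrt(1 + (y')^2) dx.
Lagrangian L = sqrt(1 + (y')^2) has no explicit y dependence, so ∂L/∂y = 0 and the Euler-Lagrange equation gives
    d/dx( y' / sqrt(1 + (y')^2) ) = 0  ⇒  y' / sqrt(1 + (y')^2) = const.
Hence y' is constant, so y(x) is affine.
Fitting the endpoints (-1, -1) and (4, -2):
    slope m = ((-2) − (-1)) / (4 − (-1)) = -1/5,
    intercept c = (-1) − m·(-1) = -6/5.
Extremal: y(x) = (-1/5) x - 6/5.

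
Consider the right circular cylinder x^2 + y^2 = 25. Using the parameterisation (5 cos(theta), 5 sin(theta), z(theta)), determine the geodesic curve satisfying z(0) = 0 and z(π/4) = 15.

Parameterise the cylinder of radius R = 5 as
    r(θ) = (5 cos θ, 5 sin θ, z(θ)).
The arc-length element is
    ds = sqrt(25 + (dz/dθ)^2) dθ,
so the Lagrangian is L = sqrt(25 + z'^2).
L depends on z' only, not on z or θ, so ∂L/∂z = 0 and
    ∂L/∂z' = z' / sqrt(25 + z'^2).
The Euler-Lagrange equation gives
    d/dθ( z' / sqrt(25 + z'^2) ) = 0,
so z' is constant. Integrating once:
    z(θ) = a θ + b,
a helix on the cylinder (a straight line when the cylinder is unrolled). The constants a, b are determined by the endpoint conditions.
With endpoint conditions z(0) = 0 and z(π/4) = 15: from z(0) = b we get b = 0, and a·π/4 + 0 = 15 gives a = 60/π, so
    z(θ) = (60/π) θ.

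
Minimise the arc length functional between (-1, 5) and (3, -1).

Arc-length functional: J[y] = ∫ sqrt(1 + (y')^2) dx.
Lagrangian L = sqrt(1 + (y')^2) has no explicit y dependence, so ∂L/∂y = 0 and the Euler-Lagrange equation gives
    d/dx( y' / sqrt(1 + (y')^2) ) = 0  ⇒  y' / sqrt(1 + (y')^2) = const.
Hence y' is constant, so y(x) is affine.
Fitting the endpoints (-1, 5) and (3, -1):
    slope m = ((-1) − 5) / (3 − (-1)) = -3/2,
    intercept c = 5 − m·(-1) = 7/2.
Extremal: y(x) = (-3/2) x + 7/2.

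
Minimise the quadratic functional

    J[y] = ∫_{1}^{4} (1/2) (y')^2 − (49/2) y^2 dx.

The Lagrangian is L = (1/2) (y')^2 − (49/2) y^2.
Compute ∂L/∂y = -49y, ∂L/∂y' = y'.
The Euler-Lagrange equation d/dx(∂L/∂y') − ∂L/∂y = 0 reduces to
    y'' + 49 y = 0.
Its general solution is
    y(x) = A sin(7x) + B cos(7x),
with A, B fixed by the endpoint conditions.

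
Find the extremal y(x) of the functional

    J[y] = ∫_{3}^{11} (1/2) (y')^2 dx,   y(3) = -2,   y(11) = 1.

The Lagrangian is L = (1/2) (y')^2.
Compute ∂L/∂y = 0, ∂L/∂y' = y'.
The Euler-Lagrange equation d/dx(∂L/∂y') − ∂L/∂y = 0 reduces to
    y'' = 0.
Its general solution is
    y(x) = A x + B,
with A, B fixed by the endpoint conditions.
Applying the endpoint conditions y(3) = -2 and y(11) = 1: solve A·3 + B = -2 and A·11 + B = 1. Subtracting gives A(11 − 3) = 1 − -2, so A = 3/8, and B = -2 − A·3 = -25/8. Therefore
    y(x) = (3/8) x - 25/8.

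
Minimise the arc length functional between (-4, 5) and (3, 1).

Arc-length functional: J[y] = ∫ sqrt(1 + (y')^2) dx.
Lagrangian L = sqrt(1 + (y')^2) has no explicit y dependence, so ∂L/∂y = 0 and the Euler-Lagrange equation gives
    d/dx( y' / sqrt(1 + (y')^2) ) = 0  ⇒  y' / sqrt(1 + (y')^2) = const.
Hence y' is constant, so y(x) is affine.
Fitting the endpoints (-4, 5) and (3, 1):
    slope m = (1 − 5) / (3 − (-4)) = -4/7,
    intercept c = 5 − m·(-4) = 19/7.
Extremal: y(x) = (-4/7) x + 19/7.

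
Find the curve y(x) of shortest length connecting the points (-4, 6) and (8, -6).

Arc-length functional: J[y] = ∫ sqrt(1 + (y')^2) dx.
Lagrangian L = sqrt(1 + (y')^2) has no explicit y dependence, so ∂L/∂y = 0 and the Euler-Lagrange equation gives
    d/dx( y' / sqrt(1 + (y')^2) ) = 0  ⇒  y' / sqrt(1 + (y')^2) = const.
Hence y' is constant, so y(x) is affine.
Fitting the endpoints (-4, 6) and (8, -6):
    slope m = ((-6) − 6) / (8 − (-4)) = -1,
    intercept c = 6 − m·(-4) = 2.
Extremal: y(x) = -x + 2.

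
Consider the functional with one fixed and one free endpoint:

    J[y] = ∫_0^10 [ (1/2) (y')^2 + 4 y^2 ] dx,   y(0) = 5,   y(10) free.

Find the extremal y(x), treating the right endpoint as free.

The Lagrangian L = (1/2) (y')^2 + 4 y^2 gives
    ∂L/∂y = 8 y,   ∂L/∂y' = y'.
Euler-Lagrange: y'' − 8 y = 0.
With k = sqrt(8), the general solution is
    y(x) = A cosh(sqrt(8) x) + B sinh(sqrt(8) x).
Fixed left endpoint y(0) = 5 ⇒ A = 5.
The right endpoint x = 10 is free, so the natural (transversality) condition is ∂L/∂y' |_{x=10} = 0, i.e. y'(10) = 0.
Compute y'(x) = A k sinh(k x) + B k cosh(k x), so
    y'(10) = A k sinh(k·10) + B k cosh(k·10) = 0
    ⇒ B = −A tanh(k·10) = − 5 tanh(sqrt(8)·10).
Therefore the extremal is
    y(x) = 5 cosh(sqrt(8) x) − 5 tanh(sqrt(8)·10) sinh(sqrt(8) x).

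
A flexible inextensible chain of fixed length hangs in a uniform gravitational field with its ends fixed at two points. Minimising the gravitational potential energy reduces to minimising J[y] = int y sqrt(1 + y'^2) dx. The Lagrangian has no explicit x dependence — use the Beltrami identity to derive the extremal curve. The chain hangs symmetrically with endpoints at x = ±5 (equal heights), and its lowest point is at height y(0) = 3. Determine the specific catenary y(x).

The Lagrangian L(y, y') = y sqrt(1 + y'^2) has no explicit x dependence, so the Beltrami identity applies:
    L − y' ∂L/∂y' = C.
Compute ∂L/∂y' = y · y' / sqrt(1 + y'^2). Then
    L − y' ∂L/∂y'
    = y sqrt(1 + y'^2) − y · y'^2 / sqrt(1 + y'^2)
    = y (1 + y'^2 − y'^2) / sqrt(1 + y'^2)
    = y / sqrt(1 + y'^2) = C.
Squaring gives y^2 = C^2 (1 + y'^2), i.e.
    y'^2 = y^2 / C^2 − 1.
Separating variables,
    dy / sqrt(y^2 − C^2) = dx / C,
and integrating gives arccosh(y / C) = (x − a)/C, so
    y(x) = C cosh((x − a)/C),
the catenary. The constants C and a are fixed by the two endpoint conditions (and, for the hanging-chain problem, the length constraint selects C).
Now fit the given data. The endpoints x = ±5 are symmetric at equal height, so the catenary is even about its minimum: a = 0 and y(x) = C cosh(x/C). The lowest point is y(0) = C cosh(0) = C, and we are told y(0) = 3, so C = 3. Therefore
    y(x) = 3 cosh(x/3),
and at the endpoints
    y(±5) = 3 cosh(5/3).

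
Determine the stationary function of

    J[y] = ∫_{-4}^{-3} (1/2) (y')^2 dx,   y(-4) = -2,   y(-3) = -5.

The Lagrangian is L = (1/2) (y')^2.
Compute ∂L/∂y = 0, ∂L/∂y' = y'.
The Euler-Lagrange equation d/dx(∂L/∂y') − ∂L/∂y = 0 reduces to
    y'' = 0.
Its general solution is
    y(x) = A x + B,
with A, B fixed by the endpoint conditions.
Applying the endpoint conditions y(-4) = -2 and y(-3) = -5: solve A·-4 + B = -2 and A·-3 + B = -5. Subtracting gives A(-3 − -4) = -5 − -2, so A = -3, and B = -2 − A·-4 = -14. Therefore
    y(x) = -3 x - 14.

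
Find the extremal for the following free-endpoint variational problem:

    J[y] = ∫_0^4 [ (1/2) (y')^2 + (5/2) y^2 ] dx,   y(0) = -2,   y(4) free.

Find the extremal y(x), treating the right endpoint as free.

The Lagrangian L = (1/2) (y')^2 + (5/2) y^2 gives
    ∂L/∂y = 5 y,   ∂L/∂y' = y'.
Euler-Lagrange: y'' − 5 y = 0.
With k = sqrt(5), the general solution is
    y(x) = A cosh(sqrt(5) x) + B sinh(sqrt(5) x).
Fixed left endpoint y(0) = -2 ⇒ A = -2.
The right endpoint x = 4 is free, so the natural (transversality) condition is ∂L/∂y' |_{x=4} = 0, i.e. y'(4) = 0.
Compute y'(x) = A k sinh(k x) + B k cosh(k x), so
    y'(4) = A k sinh(k·4) + B k cosh(k·4) = 0
    ⇒ B = −A tanh(k·4) = 2 tanh(sqrt(5)·4).
Therefore the extremal is
    y(x) = −2 cosh(sqrt(5) x) + 2 tanh(sqrt(5)·4) sinh(sqrt(5) x).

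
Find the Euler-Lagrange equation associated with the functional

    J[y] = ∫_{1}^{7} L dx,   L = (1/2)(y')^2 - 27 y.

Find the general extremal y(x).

The Lagrangian is L = (1/2)(y')^2 - 27 y.
∂L/∂y = -27.
∂L/∂y' = y'.
The Euler-Lagrange equation d/dx(∂L/∂y') − ∂L/∂y = 0 becomes:
    y'' + 27 = 0
General solution: y(x) = -(27/2) x^2 + A x + B, where A and B are arbitrary constants fixed by the endpoint conditions.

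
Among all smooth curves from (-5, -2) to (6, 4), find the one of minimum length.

Arc-length functional: J[y] = ∫ sqrt(1 + (y')^2) dx.
Lagrangian L = sqrt(1 + (y')^2) has no explicit y dependence, so ∂L/∂y = 0 and the Euler-Lagrange equation gives
    d/dx( y' / sqrt(1 + (y')^2) ) = 0  ⇒  y' / sqrt(1 + (y')^2) = const.
Hence y' is constant, so y(x) is affine.
Fitting the endpoints (-5, -2) and (6, 4):
    slope m = (4 − (-2)) / (6 − (-5)) = 6/11,
    intercept c = (-2) − m·(-5) = 8/11.
Extremal: y(x) = (6/11) x + 8/11.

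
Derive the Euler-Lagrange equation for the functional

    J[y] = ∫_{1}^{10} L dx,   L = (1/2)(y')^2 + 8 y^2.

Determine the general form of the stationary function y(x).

The Lagrangian is L = (1/2)(y')^2 + 8 y^2.
∂L/∂y = 16y.
∂L/∂y' = y'.
The Euler-Lagrange equation d/dx(∂L/∂y') − ∂L/∂y = 0 becomes:
    y'' - 16 y = 0
General solution: y(x) = A e^(4x) + B e^(-4x), where A and B are arbitrary constants fixed by the endpoint conditions.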